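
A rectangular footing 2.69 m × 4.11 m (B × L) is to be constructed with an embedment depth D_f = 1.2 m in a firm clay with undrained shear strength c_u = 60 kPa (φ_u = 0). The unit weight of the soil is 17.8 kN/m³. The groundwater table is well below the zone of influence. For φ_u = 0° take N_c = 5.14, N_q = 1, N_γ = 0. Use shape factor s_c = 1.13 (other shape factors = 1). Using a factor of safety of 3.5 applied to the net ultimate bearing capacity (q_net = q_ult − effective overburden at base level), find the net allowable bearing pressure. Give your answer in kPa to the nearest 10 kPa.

q_all(net) ≈ 100 kPa

Effective surcharge at the founding depth q = γ·D_f = 17.8 × 1.2 = 21.36 kPa.
q_ult = c·N_c·s_c + q·N_q
     = 60 × 5.14 × 1.13 + 21.36 × 1
     = 348.49 + 21.36 = 369.85 kPa.
Net ultimate: q_net = 369.85 − 21.36 = 348.49 kPa.
q_all(net) = 348.49 / 3.5 = 99.569 kPa.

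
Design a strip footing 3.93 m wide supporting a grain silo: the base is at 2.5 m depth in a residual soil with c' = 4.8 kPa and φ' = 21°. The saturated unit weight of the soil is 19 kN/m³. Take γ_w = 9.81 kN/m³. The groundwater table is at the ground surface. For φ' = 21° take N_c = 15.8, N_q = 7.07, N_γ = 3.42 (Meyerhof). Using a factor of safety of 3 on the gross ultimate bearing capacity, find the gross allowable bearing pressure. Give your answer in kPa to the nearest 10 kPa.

q_all ≈ 100 kPa

γ' = 19 − 9.81 = 9.19 kN/m³ (submerged throughout). q = 9.19 × 2.5 = 22.975 kPa; the same γ' applies in the ½γBN_γ term.
c·N_c = 4.8 × 15.8 = 75.84 kPa
q·N_q = 22.975 × 7.07 = 162.43 kPa
0.5·γ·B·N_γ = 0.5 × 9.19 × 3.93 × 3.42 = 61.76 kPa
q_ult = 75.84 + 162.43 + 61.76 = 300.03 kPa.
q_all = 300.03 / 3 = 100.01 kPa.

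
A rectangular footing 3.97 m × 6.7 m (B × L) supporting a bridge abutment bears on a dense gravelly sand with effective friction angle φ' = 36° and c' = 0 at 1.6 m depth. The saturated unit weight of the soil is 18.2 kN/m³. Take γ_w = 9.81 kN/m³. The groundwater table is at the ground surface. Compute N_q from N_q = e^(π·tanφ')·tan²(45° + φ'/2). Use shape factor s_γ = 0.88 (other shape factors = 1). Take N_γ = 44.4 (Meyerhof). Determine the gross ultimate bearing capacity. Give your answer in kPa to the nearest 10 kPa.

q_ult ≈ 1160 kPa

tan36° = 0.7265, so N_q = e^(π×0.7265)·tan²(63°) = 9.801 × 3.852 = 37.75.
γ' = 18.2 − 9.81 = 8.39 kN/m³ (submerged throughout). q = 8.39 × 1.6 = 13.424 kPa; the same γ' applies in the ½γBN_γ term.
q·N_q = 13.424 × 37.752 = 506.79 kPa
0.5·γ·B·N_γ·s_γ = 0.5 × 8.39 × 3.97 × 44.4 × 0.88 = 650.71 kPa
q_ult = 506.79 + 650.71 = 1157.5 kPa.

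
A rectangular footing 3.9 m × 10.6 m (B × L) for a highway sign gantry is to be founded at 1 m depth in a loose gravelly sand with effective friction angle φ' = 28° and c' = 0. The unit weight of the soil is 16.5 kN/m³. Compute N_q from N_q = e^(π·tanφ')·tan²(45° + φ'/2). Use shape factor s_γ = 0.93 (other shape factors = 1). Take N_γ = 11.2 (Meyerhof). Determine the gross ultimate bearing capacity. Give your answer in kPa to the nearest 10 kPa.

tan28° = 0.5317, so N_q = e^(π×0.5317)·tan²(59°) = 5.314 × 2.77 = 14.72.
Effective surcharge at the founding depth q = γ·D_f = 16.5 × 1 = 16.5 kPa.
q_ult = q·N_q + 0.5·γ·B·N_γ·s_γ
     = 16.5 × 14.72 + 0.5 × 16.5 × 3.9 × 11.2 × 0.93
     = 242.88 + 335.13 = 578.01 kPa.

q_ult ≈ 580 kPa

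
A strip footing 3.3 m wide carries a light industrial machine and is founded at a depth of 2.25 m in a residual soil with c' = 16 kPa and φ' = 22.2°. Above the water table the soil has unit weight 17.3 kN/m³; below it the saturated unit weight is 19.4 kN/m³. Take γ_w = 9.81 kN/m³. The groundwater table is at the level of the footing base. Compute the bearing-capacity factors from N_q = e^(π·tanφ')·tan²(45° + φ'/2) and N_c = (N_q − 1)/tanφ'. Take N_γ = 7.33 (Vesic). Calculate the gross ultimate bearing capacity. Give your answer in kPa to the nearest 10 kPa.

q_ult ≈ 700 kPa

tan22.2° = 0.4081, so N_q = e^(π×0.4081)·tan²(56.1°) = 3.604 × 2.215 = 7.98.
N_c = (7.98 − 1)/tan22.2° = 17.11.
Effective surcharge at the founding depth q = γ·D_f = 17.3 × 2.25 = 38.925 kPa.
The water table coincides with the base, so in the self-weight term γ → γ' = 9.59 kN/m³.
q_ult = c·N_c + q·N_q + 0.5·γ·B·N_γ
     = 16 × 17.108 + 38.925 × 7.9816 + 0.5 × 9.59 × 3.3 × 7.33
     = 273.73 + 310.68 + 115.99 = 700.4 kPa.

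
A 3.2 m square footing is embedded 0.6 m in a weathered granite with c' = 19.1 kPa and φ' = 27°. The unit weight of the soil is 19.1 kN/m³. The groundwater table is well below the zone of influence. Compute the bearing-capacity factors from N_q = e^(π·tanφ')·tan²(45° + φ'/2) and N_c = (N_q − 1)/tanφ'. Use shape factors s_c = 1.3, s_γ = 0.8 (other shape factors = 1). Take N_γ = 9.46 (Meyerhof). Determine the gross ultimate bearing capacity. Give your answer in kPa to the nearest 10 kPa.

tan27° = 0.5095, so N_q = e^(π×0.5095)·tan²(58.5°) = 4.957 × 2.663 = 13.2.
N_c = (13.2 − 1)/tan27° = 23.94.
q = γ·D_f = 19.1 × 0.6 = 11.46 kPa.
c·N_c·s_c = 19.1 × 23.942 × 1.3 = 594.48 kPa
q·N_q = 11.46 × 13.199 = 151.26 kPa
0.5·γ·B·N_γ·s_γ = 0.5 × 19.1 × 3.2 × 9.46 × 0.8 = 231.28 kPa
q_ult = 594.48 + 151.26 + 231.28 = 977.02 kPa.

q_ult ≈ 980 kPa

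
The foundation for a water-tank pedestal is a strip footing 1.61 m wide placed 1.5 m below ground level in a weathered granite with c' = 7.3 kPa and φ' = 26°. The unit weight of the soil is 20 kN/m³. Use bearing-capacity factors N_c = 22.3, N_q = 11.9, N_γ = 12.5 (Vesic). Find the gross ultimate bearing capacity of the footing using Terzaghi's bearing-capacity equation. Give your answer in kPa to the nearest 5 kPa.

Effective surcharge at the founding depth q = γ·D_f = 20 × 1.5 = 30 kPa.
q_ult = c·N_c + q·N_q + 0.5·γ·B·N_γ
     = 7.3 × 22.3 + 30 × 11.9 + 0.5 × 20 × 1.61 × 12.5
     = 162.79 + 357 + 201.25 = 721.04 kPa.

q_ult ≈ 720 kPa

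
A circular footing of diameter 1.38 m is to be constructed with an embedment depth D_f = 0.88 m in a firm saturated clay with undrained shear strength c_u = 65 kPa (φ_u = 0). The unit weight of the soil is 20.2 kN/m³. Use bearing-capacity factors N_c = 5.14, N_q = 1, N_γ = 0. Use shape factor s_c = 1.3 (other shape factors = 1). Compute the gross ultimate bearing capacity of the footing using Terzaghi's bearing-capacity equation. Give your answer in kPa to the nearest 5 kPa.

Overburden at base level: q = 20.2 × 0.88 = 17.776 kPa.
Cohesion term c·N_c·s_c = 65 × 5.14 × 1.3 = 434.33 kPa; surcharge term q·N_q = 17.776 × 1 = 17.776 kPa.
q_ult = 434.33 + 17.776 = 452.11 kPa.

q_ult ≈ 450 kPa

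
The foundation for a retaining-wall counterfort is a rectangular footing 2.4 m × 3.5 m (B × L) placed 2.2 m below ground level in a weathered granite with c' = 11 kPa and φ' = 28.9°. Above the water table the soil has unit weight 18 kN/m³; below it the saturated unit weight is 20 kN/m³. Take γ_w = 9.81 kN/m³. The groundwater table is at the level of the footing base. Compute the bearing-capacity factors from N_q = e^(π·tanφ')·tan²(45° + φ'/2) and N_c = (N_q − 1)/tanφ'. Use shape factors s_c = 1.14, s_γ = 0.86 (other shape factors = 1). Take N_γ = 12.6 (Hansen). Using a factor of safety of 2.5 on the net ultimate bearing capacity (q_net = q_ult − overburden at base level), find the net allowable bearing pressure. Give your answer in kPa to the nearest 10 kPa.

N_q = e^(π·tan28.9°)·tan²(59.45°) = 16.26; N_c = (N_q − 1)/tanφ' = 27.65.
Effective surcharge at the founding depth q = γ·D_f = 18 × 2.2 = 39.6 kPa.
The water table coincides with the base, so in the self-weight term γ → γ' = 10.19 kN/m³.
q_ult = c·N_c·s_c + q·N_q + 0.5·γ·B·N_γ·s_γ
     = 11 × 27.645 × 1.14 + 39.6 × 16.261 + 0.5 × 10.19 × 2.4 × 12.6 × 0.86
     = 346.67 + 643.93 + 132.5 = 1123.1 kPa.
q_net = 1123.1 − 39.6 = 1083.5 kPa.
q_all(net) = 1083.5 / 2.5 = 433.4 kPa.

q_all(net) ≈ 430 kPa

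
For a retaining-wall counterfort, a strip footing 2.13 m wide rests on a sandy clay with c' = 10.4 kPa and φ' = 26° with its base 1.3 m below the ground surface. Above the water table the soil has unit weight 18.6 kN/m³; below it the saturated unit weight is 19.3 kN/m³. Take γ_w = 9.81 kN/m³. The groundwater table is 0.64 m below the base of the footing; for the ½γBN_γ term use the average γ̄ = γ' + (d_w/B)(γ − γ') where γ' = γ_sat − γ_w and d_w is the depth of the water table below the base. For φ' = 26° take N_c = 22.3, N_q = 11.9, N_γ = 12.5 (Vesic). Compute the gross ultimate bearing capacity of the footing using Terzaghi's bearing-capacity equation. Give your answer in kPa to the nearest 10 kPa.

q_ult ≈ 680 kPa

Overburden at base level: q = 18.6 × 1.3 = 24.18 kPa.
The water table is 0.64 m below the base (< B = 2.13 m), so the ½γBN_γ term uses γ̄ = γ' + (d_w/B)(γ − γ') = 9.49 + (0.64/2.13)(18.6 − 9.49) = 12.227 kN/m³.
Cohesion term c·N_c = 10.4 × 22.3 = 231.92 kPa; surcharge term q·N_q = 24.18 × 11.9 = 287.74 kPa; self-weight term 0.5·γ·B·N_γ = 0.5 × 12.227 × 2.13 × 12.5 = 162.78 kPa.
q_ult = 231.92 + 287.74 + 162.78 = 682.44 kPa.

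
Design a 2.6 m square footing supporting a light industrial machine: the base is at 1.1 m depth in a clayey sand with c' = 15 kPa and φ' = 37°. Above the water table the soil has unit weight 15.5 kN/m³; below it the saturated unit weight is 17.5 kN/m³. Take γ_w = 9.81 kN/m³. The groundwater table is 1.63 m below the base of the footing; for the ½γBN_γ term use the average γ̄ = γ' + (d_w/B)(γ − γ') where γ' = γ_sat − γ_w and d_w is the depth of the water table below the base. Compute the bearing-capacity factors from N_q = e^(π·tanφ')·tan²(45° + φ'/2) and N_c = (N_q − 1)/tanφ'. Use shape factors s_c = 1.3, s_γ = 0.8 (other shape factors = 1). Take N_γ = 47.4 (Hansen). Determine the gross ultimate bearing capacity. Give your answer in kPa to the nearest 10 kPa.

q_ult ≈ 2440 kPa

tan37° = 0.7536, so N_q = e^(π×0.7536)·tan²(63.5°) = 10.669 × 4.023 = 42.92.
N_c = (42.92 − 1)/tan37° = 55.63.
Overburden at base level: q = 15.5 × 1.1 = 17.05 kPa.
The water table is 1.63 m below the base (< B = 2.6 m), so the ½γBN_γ term uses γ̄ = γ' + (d_w/B)(γ − γ') = 7.69 + (1.63/2.6)(15.5 − 7.69) = 12.586 kN/m³.
Cohesion term c·N_c·s_c = 15 × 55.63 × 1.3 = 1084.8 kPa; surcharge term q·N_q = 17.05 × 42.92 = 731.78 kPa; self-weight term 0.5·γ·B·N_γ·s_γ = 0.5 × 12.586 × 2.6 × 47.4 × 0.8 = 620.45 kPa.
q_ult = 1084.8 + 731.78 + 620.45 = 2437 kPa.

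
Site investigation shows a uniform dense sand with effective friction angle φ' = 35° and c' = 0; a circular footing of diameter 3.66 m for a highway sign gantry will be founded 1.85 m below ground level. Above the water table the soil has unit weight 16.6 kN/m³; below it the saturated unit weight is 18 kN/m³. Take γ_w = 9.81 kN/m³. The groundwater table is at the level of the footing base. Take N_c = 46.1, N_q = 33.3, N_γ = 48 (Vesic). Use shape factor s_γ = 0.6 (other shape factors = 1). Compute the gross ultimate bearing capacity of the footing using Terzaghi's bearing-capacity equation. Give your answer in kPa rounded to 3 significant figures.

q_ult ≈ 1450 kPa

q = γ·D_f = 16.6 × 1.85 = 30.71 kPa.
For the ½γBN_γ term take γ' = 18 − 9.81 = 8.19 kN/m³ (soil below base is submerged).
q·N_q = 30.71 × 33.3 = 1022.6 kPa
0.5·γ·B·N_γ·s_γ = 0.5 × 8.19 × 3.66 × 48 × 0.6 = 431.65 kPa
q_ult = 1022.6 + 431.65 = 1454.3 kPa.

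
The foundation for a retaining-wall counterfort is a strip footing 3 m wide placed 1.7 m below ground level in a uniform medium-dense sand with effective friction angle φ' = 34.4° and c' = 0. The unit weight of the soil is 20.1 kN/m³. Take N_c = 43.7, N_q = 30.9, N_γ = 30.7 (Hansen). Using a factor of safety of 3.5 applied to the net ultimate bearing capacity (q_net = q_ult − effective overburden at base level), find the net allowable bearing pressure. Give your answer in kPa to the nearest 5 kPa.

q_all(net) ≈ 555 kPa

Overburden at base level: q = 20.1 × 1.7 = 34.17 kPa.
Surcharge term q·N_q = 34.17 × 30.9 = 1055.9 kPa; self-weight term 0.5·γ·B·N_γ = 0.5 × 20.1 × 3 × 30.7 = 925.61 kPa.
q_ult = 1055.9 + 925.61 = 1981.5 kPa.
Net ultimate: q_net = 1981.5 − 34.17 = 1947.3 kPa.
q_all(net) = 1947.3 / 3.5 = 556.37 kPa.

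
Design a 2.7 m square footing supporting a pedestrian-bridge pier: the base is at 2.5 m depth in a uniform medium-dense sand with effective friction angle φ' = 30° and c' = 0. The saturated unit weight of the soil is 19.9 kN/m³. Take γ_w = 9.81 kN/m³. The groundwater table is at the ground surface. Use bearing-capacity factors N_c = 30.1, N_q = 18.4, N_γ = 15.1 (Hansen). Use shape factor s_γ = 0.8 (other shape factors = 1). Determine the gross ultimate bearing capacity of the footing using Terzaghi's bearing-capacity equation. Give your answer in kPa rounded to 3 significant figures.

q_ult ≈ 629 kPa

γ' = 19.9 − 9.81 = 10.09 kN/m³ (submerged throughout). q = 10.09 × 2.5 = 25.225 kPa; the same γ' applies in the ½γBN_γ term.
q·N_q = 25.225 × 18.4 = 464.14 kPa
0.5·γ·B·N_γ·s_γ = 0.5 × 10.09 × 2.7 × 15.1 × 0.8 = 164.55 kPa
q_ult = 464.14 + 164.55 = 628.69 kPa.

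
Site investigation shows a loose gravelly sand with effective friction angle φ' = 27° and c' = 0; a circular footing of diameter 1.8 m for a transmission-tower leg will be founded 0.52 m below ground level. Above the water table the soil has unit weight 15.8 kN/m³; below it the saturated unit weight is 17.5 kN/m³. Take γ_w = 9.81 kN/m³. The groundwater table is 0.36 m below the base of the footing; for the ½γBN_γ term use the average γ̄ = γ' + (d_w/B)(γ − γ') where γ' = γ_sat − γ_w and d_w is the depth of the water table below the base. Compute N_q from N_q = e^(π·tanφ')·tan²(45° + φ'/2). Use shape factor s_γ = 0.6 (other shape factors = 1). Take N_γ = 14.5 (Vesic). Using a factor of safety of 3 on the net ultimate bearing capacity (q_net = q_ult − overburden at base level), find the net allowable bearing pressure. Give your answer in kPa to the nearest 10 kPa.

N_q = e^(π·tan27°)·tan²(58.5°) = 13.2.
Overburden at base level: q = 15.8 × 0.52 = 8.216 kPa.
The water table is 0.36 m below the base (< B = 1.8 m), so the ½γBN_γ term uses γ̄ = γ' + (d_w/B)(γ − γ') = 7.69 + (0.36/1.8)(15.8 − 7.69) = 9.312 kN/m³.
Surcharge term q·N_q = 8.216 × 13.199 = 108.44 kPa; self-weight term 0.5·γ·B·N_γ·s_γ = 0.5 × 9.312 × 1.8 × 14.5 × 0.6 = 72.913 kPa.
q_ult = 108.44 + 72.913 = 181.36 kPa.
q_net = 181.36 − 8.216 = 173.14 kPa.
q_all(net) = 173.14 / 3 = 57.714 kPa.

q_all(net) ≈ 60 kPa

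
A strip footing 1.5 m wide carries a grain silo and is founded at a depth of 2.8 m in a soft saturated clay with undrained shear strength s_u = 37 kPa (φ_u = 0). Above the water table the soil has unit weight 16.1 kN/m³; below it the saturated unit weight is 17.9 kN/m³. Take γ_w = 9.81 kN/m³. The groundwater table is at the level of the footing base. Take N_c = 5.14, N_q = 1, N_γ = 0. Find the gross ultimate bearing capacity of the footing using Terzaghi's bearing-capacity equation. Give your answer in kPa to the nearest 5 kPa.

Effective surcharge at the founding depth q = γ·D_f = 16.1 × 2.8 = 45.08 kPa.
q_ult = c·N_c + q·N_q
     = 37 × 5.14 + 45.08 × 1
     = 190.18 + 45.08 = 235.26 kPa.

q_ult ≈ 235 kPa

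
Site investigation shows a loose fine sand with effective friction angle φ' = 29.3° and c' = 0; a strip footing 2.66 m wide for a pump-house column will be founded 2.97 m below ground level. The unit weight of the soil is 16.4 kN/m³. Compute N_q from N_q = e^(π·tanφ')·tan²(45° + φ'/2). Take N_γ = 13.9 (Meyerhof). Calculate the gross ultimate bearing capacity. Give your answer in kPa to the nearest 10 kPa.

q_ult ≈ 1130 kPa

tan29.3° = 0.5612, so N_q = e^(π×0.5612)·tan²(59.65°) = 5.83 × 2.917 = 17.
Effective surcharge at the founding depth q = γ·D_f = 16.4 × 2.97 = 48.708 kPa.
q_ult = q·N_q + 0.5·γ·B·N_γ
     = 48.708 × 17.004 + 0.5 × 16.4 × 2.66 × 13.9
     = 828.25 + 303.19 = 1131.4 kPa.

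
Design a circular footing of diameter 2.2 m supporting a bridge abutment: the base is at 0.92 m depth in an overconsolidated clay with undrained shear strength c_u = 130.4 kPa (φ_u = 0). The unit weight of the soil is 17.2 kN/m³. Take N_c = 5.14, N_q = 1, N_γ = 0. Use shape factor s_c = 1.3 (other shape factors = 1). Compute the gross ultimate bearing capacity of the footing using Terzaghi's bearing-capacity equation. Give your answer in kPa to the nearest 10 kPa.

Effective surcharge at the founding depth q = γ·D_f = 17.2 × 0.92 = 15.824 kPa.
q_ult = c·N_c·s_c + q·N_q
     = 130.4 × 5.14 × 1.3 + 15.824 × 1
     = 871.33 + 15.824 = 887.16 kPa.

q_ult ≈ 890 kPa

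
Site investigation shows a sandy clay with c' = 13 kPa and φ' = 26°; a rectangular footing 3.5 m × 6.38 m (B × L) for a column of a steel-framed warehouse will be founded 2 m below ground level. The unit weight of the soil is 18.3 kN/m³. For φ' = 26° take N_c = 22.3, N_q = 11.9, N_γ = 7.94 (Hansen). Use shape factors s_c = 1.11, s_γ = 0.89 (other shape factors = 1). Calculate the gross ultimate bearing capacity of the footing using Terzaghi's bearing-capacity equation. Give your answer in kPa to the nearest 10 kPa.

Overburden at base level: q = 18.3 × 2 = 36.6 kPa.
Cohesion term c·N_c·s_c = 13 × 22.3 × 1.11 = 321.79 kPa; surcharge term q·N_q = 36.6 × 11.9 = 435.54 kPa; self-weight term 0.5·γ·B·N_γ·s_γ = 0.5 × 18.3 × 3.5 × 7.94 × 0.89 = 226.31 kPa.
q_ult = 321.79 + 435.54 + 226.31 = 983.64 kPa.

q_ult ≈ 980 kPa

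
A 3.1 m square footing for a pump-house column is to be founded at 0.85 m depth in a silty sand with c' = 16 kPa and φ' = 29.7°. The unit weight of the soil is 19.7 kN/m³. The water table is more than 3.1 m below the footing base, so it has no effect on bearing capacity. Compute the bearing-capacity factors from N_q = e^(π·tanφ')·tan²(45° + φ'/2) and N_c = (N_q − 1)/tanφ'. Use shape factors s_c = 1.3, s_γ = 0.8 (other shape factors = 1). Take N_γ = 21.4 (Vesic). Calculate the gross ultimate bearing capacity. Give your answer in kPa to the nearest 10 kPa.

q_ult ≈ 1430 kPa

tan29.7° = 0.5704, so N_q = e^(π×0.5704)·tan²(59.85°) = 6.001 × 2.964 = 17.79.
N_c = (17.79 − 1)/tan29.7° = 29.43.
Overburden at base level: q = 19.7 × 0.85 = 16.745 kPa.
Cohesion term c·N_c·s_c = 16 × 29.431 × 1.3 = 612.16 kPa; surcharge term q·N_q = 16.745 × 17.787 = 297.84 kPa; self-weight term 0.5·γ·B·N_γ·s_γ = 0.5 × 19.7 × 3.1 × 21.4 × 0.8 = 522.76 kPa.
q_ult = 612.16 + 297.84 + 522.76 = 1432.8 kPa.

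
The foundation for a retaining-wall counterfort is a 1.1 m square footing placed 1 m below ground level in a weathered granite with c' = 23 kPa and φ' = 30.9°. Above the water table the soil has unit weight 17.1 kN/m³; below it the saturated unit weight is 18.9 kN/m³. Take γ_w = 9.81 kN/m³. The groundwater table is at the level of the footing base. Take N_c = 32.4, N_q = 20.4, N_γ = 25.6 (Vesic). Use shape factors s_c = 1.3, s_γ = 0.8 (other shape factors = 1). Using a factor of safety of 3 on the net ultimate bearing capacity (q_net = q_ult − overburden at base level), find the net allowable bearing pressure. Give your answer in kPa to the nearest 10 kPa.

q = γ·D_f = 17.1 × 1 = 17.1 kPa.
For the ½γBN_γ term take γ' = 18.9 − 9.81 = 9.09 kN/m³ (soil below base is submerged).
c·N_c·s_c = 23 × 32.4 × 1.3 = 968.76 kPa
q·N_q = 17.1 × 20.4 = 348.84 kPa
0.5·γ·B·N_γ·s_γ = 0.5 × 9.09 × 1.1 × 25.6 × 0.8 = 102.39 kPa
q_ult = 968.76 + 348.84 + 102.39 = 1420 kPa.
q_net = 1420 − 17.1 = 1402.9 kPa.
q_all(net) = 1402.9 / 3 = 467.63 kPa.

q_all(net) ≈ 470 kPa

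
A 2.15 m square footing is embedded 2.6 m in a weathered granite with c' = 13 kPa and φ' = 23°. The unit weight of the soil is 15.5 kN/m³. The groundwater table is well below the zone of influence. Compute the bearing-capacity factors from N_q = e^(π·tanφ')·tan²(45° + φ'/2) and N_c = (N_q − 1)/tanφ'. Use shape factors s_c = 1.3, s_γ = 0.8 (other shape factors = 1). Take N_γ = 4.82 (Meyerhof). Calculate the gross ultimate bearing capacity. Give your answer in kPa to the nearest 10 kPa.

q_ult ≈ 720 kPa

tan23° = 0.4245, so N_q = e^(π×0.4245)·tan²(56.5°) = 3.794 × 2.283 = 8.66.
N_c = (8.66 − 1)/tan23° = 18.05.
Overburden at base level: q = 15.5 × 2.6 = 40.3 kPa.
Cohesion term c·N_c·s_c = 13 × 18.049 × 1.3 = 305.02 kPa; surcharge term q·N_q = 40.3 × 8.6612 = 349.05 kPa; self-weight term 0.5·γ·B·N_γ·s_γ = 0.5 × 15.5 × 2.15 × 4.82 × 0.8 = 64.251 kPa.
q_ult = 305.02 + 349.05 + 64.251 = 718.32 kPa.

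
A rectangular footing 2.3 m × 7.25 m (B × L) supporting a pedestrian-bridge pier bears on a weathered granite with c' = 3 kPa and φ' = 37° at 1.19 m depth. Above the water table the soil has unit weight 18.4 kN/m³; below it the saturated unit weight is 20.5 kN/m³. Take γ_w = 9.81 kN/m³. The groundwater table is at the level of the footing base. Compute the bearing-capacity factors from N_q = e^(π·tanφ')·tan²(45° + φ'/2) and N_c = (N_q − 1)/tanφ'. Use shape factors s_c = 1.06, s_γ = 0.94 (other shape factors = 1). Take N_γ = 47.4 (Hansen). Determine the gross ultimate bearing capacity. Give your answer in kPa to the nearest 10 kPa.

q_ult ≈ 1660 kPa

tan37° = 0.7536, so N_q = e^(π×0.7536)·tan²(63.5°) = 10.669 × 4.023 = 42.92.
N_c = (42.92 − 1)/tan37° = 55.63.
Overburden at base level: q = 18.4 × 1.19 = 21.896 kPa.
Below the base the soil is submerged, so the ½γBN_γ term uses γ' = 20.5 − 9.81 = 10.69 kN/m³.
Cohesion term c·N_c·s_c = 3 × 55.63 × 1.06 = 176.9 kPa; surcharge term q·N_q = 21.896 × 42.92 = 939.77 kPa; self-weight term 0.5·γ·B·N_γ·s_γ = 0.5 × 10.69 × 2.3 × 47.4 × 0.94 = 547.75 kPa.
q_ult = 176.9 + 939.77 + 547.75 = 1664.4 kPa.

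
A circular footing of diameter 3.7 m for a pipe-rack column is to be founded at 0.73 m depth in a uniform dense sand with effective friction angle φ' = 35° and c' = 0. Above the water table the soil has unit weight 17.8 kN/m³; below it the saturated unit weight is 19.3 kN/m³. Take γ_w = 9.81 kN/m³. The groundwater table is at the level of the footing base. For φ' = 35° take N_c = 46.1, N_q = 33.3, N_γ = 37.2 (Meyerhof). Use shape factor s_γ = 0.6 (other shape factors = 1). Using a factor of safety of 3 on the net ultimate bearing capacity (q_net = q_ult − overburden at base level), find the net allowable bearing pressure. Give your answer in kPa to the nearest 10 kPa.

Overburden at base level: q = 17.8 × 0.73 = 12.994 kPa.
Below the base the soil is submerged, so the ½γBN_γ term uses γ' = 19.3 − 9.81 = 9.49 kN/m³.
Surcharge term q·N_q = 12.994 × 33.3 = 432.7 kPa; self-weight term 0.5·γ·B·N_γ·s_γ = 0.5 × 9.49 × 3.7 × 37.2 × 0.6 = 391.86 kPa.
q_ult = 432.7 + 391.86 = 824.56 kPa.
q_net = 824.56 − 12.994 = 811.57 kPa.
q_all(net) = 811.57 / 3 = 270.52 kPa.

q_all(net) ≈ 270 kPa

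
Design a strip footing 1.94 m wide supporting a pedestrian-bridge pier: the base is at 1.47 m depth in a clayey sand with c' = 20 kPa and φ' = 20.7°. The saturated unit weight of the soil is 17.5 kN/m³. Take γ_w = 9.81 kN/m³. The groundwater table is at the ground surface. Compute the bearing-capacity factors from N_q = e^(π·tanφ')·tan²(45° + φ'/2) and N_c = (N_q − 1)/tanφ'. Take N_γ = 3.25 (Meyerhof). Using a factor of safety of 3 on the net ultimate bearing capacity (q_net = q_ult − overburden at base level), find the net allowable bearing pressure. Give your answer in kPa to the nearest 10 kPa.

N_q = e^(π·tan20.7°)·tan²(55.35°) = 6.86; N_c = (N_q − 1)/tanφ' = 15.51.
γ' = 17.5 − 9.81 = 7.69 kN/m³ (submerged throughout). q = 7.69 × 1.47 = 11.304 kPa; the same γ' applies in the ½γBN_γ term.
c·N_c = 20 × 15.512 = 310.24 kPa
q·N_q = 11.304 × 6.8615 = 77.565 kPa
0.5·γ·B·N_γ = 0.5 × 7.69 × 1.94 × 3.25 = 24.243 kPa
q_ult = 310.24 + 77.565 + 24.243 = 412.05 kPa.
q_net = 412.05 − 11.304 = 400.74 kPa.
q_all(net) = 400.74 / 3 = 133.58 kPa.

q_all(net) ≈ 130 kPa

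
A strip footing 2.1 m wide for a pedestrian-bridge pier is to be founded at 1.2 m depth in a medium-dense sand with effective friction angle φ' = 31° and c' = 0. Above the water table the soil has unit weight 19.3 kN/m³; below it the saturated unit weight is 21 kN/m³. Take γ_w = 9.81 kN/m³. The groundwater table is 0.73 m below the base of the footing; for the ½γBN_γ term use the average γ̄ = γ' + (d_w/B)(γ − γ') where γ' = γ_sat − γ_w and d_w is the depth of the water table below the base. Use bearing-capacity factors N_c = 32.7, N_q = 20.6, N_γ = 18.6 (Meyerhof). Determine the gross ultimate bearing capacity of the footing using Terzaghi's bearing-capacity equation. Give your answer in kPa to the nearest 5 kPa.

q_ult ≈ 750 kPa

Effective surcharge at the founding depth q = γ·D_f = 19.3 × 1.2 = 23.16 kPa.
With d_w = 0.73 m < B, γ̄ = 11.19 + (0.73/2.1) × (19.3 − 11.19) = 14.009 kN/m³.
q_ult = q·N_q + 0.5·γ·B·N_γ
     = 23.16 × 20.6 + 0.5 × 14.009 × 2.1 × 18.6
     = 477.1 + 273.6 = 750.7 kPa.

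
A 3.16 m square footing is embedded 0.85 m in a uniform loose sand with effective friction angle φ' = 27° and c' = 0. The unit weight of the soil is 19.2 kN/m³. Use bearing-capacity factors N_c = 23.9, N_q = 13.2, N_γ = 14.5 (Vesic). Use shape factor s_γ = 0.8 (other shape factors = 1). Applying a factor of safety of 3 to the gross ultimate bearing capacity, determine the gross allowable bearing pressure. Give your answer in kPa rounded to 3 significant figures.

Overburden at base level: q = 19.2 × 0.85 = 16.32 kPa.
Surcharge term q·N_q = 16.32 × 13.2 = 215.42 kPa; self-weight term 0.5·γ·B·N_γ·s_γ = 0.5 × 19.2 × 3.16 × 14.5 × 0.8 = 351.9 kPa.
q_ult = 215.42 + 351.9 = 567.32 kPa.
q_all = q_ult / FS = 567.32 / 3 = 189.11 kPa.

q_all ≈ 189 kPa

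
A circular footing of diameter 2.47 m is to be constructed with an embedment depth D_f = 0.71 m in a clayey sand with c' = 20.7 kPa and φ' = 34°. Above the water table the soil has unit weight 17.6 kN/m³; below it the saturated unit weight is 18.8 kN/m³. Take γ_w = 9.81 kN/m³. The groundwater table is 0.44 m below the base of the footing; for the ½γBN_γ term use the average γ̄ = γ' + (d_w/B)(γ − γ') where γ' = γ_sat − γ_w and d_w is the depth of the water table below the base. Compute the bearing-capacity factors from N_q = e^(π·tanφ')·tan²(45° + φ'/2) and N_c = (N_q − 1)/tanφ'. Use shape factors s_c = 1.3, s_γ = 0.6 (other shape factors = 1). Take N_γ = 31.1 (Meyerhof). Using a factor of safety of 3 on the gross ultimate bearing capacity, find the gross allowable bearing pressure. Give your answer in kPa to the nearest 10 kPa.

N_q = e^(π·tan34°)·tan²(62°) = 29.44; N_c = (N_q − 1)/tanφ' = 42.16.
Effective surcharge at the founding depth q = γ·D_f = 17.6 × 0.71 = 12.496 kPa.
With d_w = 0.44 m < B, γ̄ = 8.99 + (0.44/2.47) × (17.6 − 8.99) = 10.524 kN/m³.
q_ult = c·N_c·s_c + q·N_q + 0.5·γ·B·N_γ·s_γ
     = 20.7 × 42.164 × 1.3 + 12.496 × 29.44 + 0.5 × 10.524 × 2.47 × 31.1 × 0.6
     = 1134.6 + 367.88 + 242.52 = 1745 kPa.
q_all = 1745 / 3 = 581.68 kPa.

q_all ≈ 580 kPa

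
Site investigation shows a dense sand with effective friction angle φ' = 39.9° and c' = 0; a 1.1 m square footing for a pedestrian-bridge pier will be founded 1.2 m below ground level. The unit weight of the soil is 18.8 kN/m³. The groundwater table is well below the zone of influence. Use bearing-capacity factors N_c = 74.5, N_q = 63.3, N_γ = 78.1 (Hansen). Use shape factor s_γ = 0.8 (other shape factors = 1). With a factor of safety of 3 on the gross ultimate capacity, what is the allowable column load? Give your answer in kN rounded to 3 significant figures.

Overburden at base level: q = 18.8 × 1.2 = 22.56 kPa.
Surcharge term q·N_q = 22.56 × 63.3 = 1428 kPa; self-weight term 0.5·γ·B·N_γ·s_γ = 0.5 × 18.8 × 1.1 × 78.1 × 0.8 = 646.04 kPa.
q_ult = 1428 + 646.04 = 2074.1 kPa.
Gross allowable pressure q_all = 2074.1 / 3 = 691.36 kPa.
Footing area = 1.21 m², so allowable column load = 691.36 × 1.21 = 836.55 kN.

P_all ≈ 837 kN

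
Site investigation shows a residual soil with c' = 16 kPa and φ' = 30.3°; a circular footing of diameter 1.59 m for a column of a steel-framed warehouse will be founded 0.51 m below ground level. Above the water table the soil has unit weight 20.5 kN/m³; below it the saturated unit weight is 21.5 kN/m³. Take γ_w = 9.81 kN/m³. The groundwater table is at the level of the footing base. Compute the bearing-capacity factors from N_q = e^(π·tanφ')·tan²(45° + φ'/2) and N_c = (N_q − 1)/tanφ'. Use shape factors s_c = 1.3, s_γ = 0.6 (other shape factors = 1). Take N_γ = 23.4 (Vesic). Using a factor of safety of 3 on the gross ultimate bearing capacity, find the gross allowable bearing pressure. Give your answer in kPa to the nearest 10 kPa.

N_q = e^(π·tan30.3°)·tan²(60.15°) = 19.04; N_c = (N_q − 1)/tanφ' = 30.87.
q = γ·D_f = 20.5 × 0.51 = 10.455 kPa.
For the ½γBN_γ term take γ' = 21.5 − 9.81 = 11.69 kN/m³ (soil below base is submerged).
c·N_c·s_c = 16 × 30.871 × 1.3 = 642.12 kPa
q·N_q = 10.455 × 19.04 = 199.06 kPa
0.5·γ·B·N_γ·s_γ = 0.5 × 11.69 × 1.59 × 23.4 × 0.6 = 130.48 kPa
q_ult = 642.12 + 199.06 + 130.48 = 971.66 kPa.
q_all = 971.66 / 3 = 323.89 kPa.

q_all ≈ 320 kPa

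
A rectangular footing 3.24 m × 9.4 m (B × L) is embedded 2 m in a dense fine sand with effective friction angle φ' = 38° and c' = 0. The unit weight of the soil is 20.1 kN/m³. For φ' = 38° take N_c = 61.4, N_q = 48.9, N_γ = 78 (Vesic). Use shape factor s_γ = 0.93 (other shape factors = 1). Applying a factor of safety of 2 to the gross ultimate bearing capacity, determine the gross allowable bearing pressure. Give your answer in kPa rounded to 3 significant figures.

q = γ·D_f = 20.1 × 2 = 40.2 kPa.
q·N_q = 40.2 × 48.9 = 1965.8 kPa
0.5·γ·B·N_γ·s_γ = 0.5 × 20.1 × 3.24 × 78 × 0.93 = 2362 kPa
q_ult = 1965.8 + 2362 = 4327.8 kPa.
q_all = q_ult / FS = 4327.8 / 2 = 2163.9 kPa.

q_all ≈ 2160 kPa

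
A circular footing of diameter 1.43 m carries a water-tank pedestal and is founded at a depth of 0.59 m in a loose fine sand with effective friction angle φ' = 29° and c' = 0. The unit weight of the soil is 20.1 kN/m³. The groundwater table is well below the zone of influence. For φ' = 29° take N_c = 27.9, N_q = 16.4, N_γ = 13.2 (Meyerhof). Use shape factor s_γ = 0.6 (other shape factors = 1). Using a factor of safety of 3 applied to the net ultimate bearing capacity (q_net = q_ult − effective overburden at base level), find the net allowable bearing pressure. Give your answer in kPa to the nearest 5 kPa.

q_all(net) ≈ 100 kPa

Effective surcharge at the founding depth q = γ·D_f = 20.1 × 0.59 = 11.859 kPa.
q_ult = q·N_q + 0.5·γ·B·N_γ·s_γ
     = 11.859 × 16.4 + 0.5 × 20.1 × 1.43 × 13.2 × 0.6
     = 194.49 + 113.82 = 308.31 kPa.
Net ultimate: q_net = 308.31 − 11.859 = 296.45 kPa.
q_all(net) = 296.45 / 3 = 98.817 kPa.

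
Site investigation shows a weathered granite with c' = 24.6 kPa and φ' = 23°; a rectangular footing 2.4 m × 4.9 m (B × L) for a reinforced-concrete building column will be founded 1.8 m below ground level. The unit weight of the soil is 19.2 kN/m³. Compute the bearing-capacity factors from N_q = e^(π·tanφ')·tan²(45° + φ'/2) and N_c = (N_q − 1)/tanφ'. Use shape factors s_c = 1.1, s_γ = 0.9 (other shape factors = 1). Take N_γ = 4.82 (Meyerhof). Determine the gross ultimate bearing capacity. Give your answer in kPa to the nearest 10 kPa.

q_ult ≈ 890 kPa

tan23° = 0.4245, so N_q = e^(π×0.4245)·tan²(56.5°) = 3.794 × 2.283 = 8.66.
N_c = (8.66 − 1)/tan23° = 18.05.
Overburden at base level: q = 19.2 × 1.8 = 34.56 kPa.
Cohesion term c·N_c·s_c = 24.6 × 18.049 × 1.1 = 488.4 kPa; surcharge term q·N_q = 34.56 × 8.6612 = 299.33 kPa; self-weight term 0.5·γ·B·N_γ·s_γ = 0.5 × 19.2 × 2.4 × 4.82 × 0.9 = 99.948 kPa.
q_ult = 488.4 + 299.33 + 99.948 = 887.67 kPa.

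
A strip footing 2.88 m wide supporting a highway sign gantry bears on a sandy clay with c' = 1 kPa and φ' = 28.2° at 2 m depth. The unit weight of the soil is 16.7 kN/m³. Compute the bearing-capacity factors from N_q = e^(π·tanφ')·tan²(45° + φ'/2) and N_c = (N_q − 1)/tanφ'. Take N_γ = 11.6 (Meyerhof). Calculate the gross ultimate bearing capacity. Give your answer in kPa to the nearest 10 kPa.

q_ult ≈ 810 kPa

tan28.2° = 0.5362, so N_q = e^(π×0.5362)·tan²(59.1°) = 5.39 × 2.792 = 15.05.
N_c = (15.05 − 1)/tan28.2° = 26.2.
Effective surcharge at the founding depth q = γ·D_f = 16.7 × 2 = 33.4 kPa.
q_ult = c·N_c + q·N_q + 0.5·γ·B·N_γ
     = 1 × 26.198 + 33.4 × 15.047 + 0.5 × 16.7 × 2.88 × 11.6
     = 26.198 + 502.58 + 278.96 = 807.74 kPa.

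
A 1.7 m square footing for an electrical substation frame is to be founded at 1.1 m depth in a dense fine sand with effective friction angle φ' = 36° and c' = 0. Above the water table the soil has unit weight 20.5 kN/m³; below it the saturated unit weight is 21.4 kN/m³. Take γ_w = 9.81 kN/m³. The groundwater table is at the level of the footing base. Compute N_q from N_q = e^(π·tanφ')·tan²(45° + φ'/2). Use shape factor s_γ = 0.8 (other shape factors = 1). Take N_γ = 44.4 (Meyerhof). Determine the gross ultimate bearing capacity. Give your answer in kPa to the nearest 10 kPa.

q_ult ≈ 1200 kPa

tan36° = 0.7265, so N_q = e^(π×0.7265)·tan²(63°) = 9.801 × 3.852 = 37.75.
Overburden at base level: q = 20.5 × 1.1 = 22.55 kPa.
Below the base the soil is submerged, so the ½γBN_γ term uses γ' = 21.4 − 9.81 = 11.59 kN/m³.
Surcharge term q·N_q = 22.55 × 37.752 = 851.32 kPa; self-weight term 0.5·γ·B·N_γ·s_γ = 0.5 × 11.59 × 1.7 × 44.4 × 0.8 = 349.93 kPa.
q_ult = 851.32 + 349.93 = 1201.2 kPa.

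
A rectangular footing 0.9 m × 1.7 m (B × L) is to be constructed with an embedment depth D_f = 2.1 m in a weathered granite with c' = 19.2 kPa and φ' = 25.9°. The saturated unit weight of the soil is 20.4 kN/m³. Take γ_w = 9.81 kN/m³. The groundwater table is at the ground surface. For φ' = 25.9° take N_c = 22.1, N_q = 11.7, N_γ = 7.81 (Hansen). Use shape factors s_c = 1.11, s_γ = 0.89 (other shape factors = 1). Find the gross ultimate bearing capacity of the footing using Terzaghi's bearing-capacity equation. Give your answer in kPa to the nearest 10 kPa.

q_ult ≈ 760 kPa

γ' = 20.4 − 9.81 = 10.59 kN/m³ (submerged throughout). q = 10.59 × 2.1 = 22.239 kPa; the same γ' applies in the ½γBN_γ term.
c·N_c·s_c = 19.2 × 22.1 × 1.11 = 471 kPa
q·N_q = 22.239 × 11.7 = 260.2 kPa
0.5·γ·B·N_γ·s_γ = 0.5 × 10.59 × 0.9 × 7.81 × 0.89 = 33.125 kPa
q_ult = 471 + 260.2 + 33.125 = 764.32 kPa.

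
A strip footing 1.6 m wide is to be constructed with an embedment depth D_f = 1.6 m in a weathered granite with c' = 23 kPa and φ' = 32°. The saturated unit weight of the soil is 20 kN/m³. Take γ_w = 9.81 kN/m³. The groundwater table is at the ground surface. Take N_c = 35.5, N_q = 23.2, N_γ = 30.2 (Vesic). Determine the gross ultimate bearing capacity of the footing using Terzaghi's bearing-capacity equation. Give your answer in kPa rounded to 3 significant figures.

q_ult ≈ 1440 kPa

γ' = 20 − 9.81 = 10.19 kN/m³ (submerged throughout). q = 10.19 × 1.6 = 16.304 kPa; the same γ' applies in the ½γBN_γ term.
c·N_c = 23 × 35.5 = 816.5 kPa
q·N_q = 16.304 × 23.2 = 378.25 kPa
0.5·γ·B·N_γ = 0.5 × 10.19 × 1.6 × 30.2 = 246.19 kPa
q_ult = 816.5 + 378.25 + 246.19 = 1440.9 kPa.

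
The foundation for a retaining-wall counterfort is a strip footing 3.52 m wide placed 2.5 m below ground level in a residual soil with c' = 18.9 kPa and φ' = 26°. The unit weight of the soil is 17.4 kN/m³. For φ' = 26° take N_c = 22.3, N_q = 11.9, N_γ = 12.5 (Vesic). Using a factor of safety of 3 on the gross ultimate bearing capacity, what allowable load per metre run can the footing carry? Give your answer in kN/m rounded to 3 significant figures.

≈ 1550 kN/m

Effective surcharge at the founding depth q = γ·D_f = 17.4 × 2.5 = 43.5 kPa.
q_ult = c·N_c + q·N_q + 0.5·γ·B·N_γ
     = 18.9 × 22.3 + 43.5 × 11.9 + 0.5 × 17.4 × 3.52 × 12.5
     = 421.47 + 517.65 + 382.8 = 1321.9 kPa.
Gross allowable pressure q_all = 1321.9 / 3 = 440.64 kPa.
Allowable wall load = q_all × B = 440.64 × 3.52 = 1551.1 kN per metre run.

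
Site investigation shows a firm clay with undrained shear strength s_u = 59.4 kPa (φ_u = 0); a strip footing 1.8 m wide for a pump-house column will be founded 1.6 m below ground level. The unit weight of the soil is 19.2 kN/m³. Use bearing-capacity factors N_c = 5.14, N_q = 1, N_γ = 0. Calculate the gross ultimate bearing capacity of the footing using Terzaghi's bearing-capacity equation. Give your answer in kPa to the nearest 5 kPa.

Effective surcharge at the founding depth q = γ·D_f = 19.2 × 1.6 = 30.72 kPa.
q_ult = c·N_c + q·N_q
     = 59.4 × 5.14 + 30.72 × 1
     = 305.32 + 30.72 = 336.04 kPa.

q_ult ≈ 335 kPa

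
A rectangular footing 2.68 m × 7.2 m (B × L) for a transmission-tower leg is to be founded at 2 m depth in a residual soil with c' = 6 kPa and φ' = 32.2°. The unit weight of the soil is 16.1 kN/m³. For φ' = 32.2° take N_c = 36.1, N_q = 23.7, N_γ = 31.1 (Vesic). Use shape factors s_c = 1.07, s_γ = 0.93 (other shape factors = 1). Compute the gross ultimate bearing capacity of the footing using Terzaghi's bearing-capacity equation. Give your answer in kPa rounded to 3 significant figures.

q_ult ≈ 1620 kPa

q = γ·D_f = 16.1 × 2 = 32.2 kPa.
c·N_c·s_c = 6 × 36.1 × 1.07 = 231.76 kPa
q·N_q = 32.2 × 23.7 = 763.14 kPa
0.5·γ·B·N_γ·s_γ = 0.5 × 16.1 × 2.68 × 31.1 × 0.93 = 623.98 kPa
q_ult = 231.76 + 763.14 + 623.98 = 1618.9 kPa.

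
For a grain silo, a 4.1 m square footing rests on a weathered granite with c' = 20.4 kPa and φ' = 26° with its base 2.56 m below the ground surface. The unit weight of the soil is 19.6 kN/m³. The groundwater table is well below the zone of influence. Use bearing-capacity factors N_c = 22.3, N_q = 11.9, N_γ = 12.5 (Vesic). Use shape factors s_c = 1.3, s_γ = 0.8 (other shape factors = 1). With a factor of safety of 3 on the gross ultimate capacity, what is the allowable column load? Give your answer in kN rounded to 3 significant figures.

P_all ≈ 8910 kN

Effective surcharge at the founding depth q = γ·D_f = 19.6 × 2.56 = 50.176 kPa.
q_ult = c·N_c·s_c + q·N_q + 0.5·γ·B·N_γ·s_γ
     = 20.4 × 22.3 × 1.3 + 50.176 × 11.9 + 0.5 × 19.6 × 4.1 × 12.5 × 0.8
     = 591.4 + 597.09 + 401.8 = 1590.3 kPa.
Gross allowable pressure q_all = 1590.3 / 3 = 530.1 kPa.
Footing area = 16.81 m², so allowable column load = 530.1 × 16.81 = 8910.9 kN.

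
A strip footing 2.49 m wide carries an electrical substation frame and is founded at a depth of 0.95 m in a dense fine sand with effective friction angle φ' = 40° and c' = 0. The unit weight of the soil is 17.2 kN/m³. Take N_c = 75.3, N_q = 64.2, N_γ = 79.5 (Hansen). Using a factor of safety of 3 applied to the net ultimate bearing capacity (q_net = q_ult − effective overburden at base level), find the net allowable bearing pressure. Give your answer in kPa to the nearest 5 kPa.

Effective surcharge at the founding depth q = γ·D_f = 17.2 × 0.95 = 16.34 kPa.
q_ult = q·N_q + 0.5·γ·B·N_γ
     = 16.34 × 64.2 + 0.5 × 17.2 × 2.49 × 79.5
     = 1049 + 1702.4 = 2751.4 kPa.
Net ultimate: q_net = 2751.4 − 16.34 = 2735.1 kPa.
q_all(net) = 2735.1 / 3 = 911.7 kPa.

q_all(net) ≈ 910 kPa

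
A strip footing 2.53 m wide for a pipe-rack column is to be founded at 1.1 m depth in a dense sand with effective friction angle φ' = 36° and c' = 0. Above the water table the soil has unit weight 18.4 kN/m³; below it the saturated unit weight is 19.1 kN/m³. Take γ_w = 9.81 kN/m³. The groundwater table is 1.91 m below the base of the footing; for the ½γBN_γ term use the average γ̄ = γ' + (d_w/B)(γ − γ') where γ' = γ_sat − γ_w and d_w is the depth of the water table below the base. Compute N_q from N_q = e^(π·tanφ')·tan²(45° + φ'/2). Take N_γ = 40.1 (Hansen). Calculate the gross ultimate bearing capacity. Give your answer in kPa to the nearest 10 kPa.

q_ult ≈ 1580 kPa

tan36° = 0.7265, so N_q = e^(π×0.7265)·tan²(63°) = 9.801 × 3.852 = 37.75.
Overburden at base level: q = 18.4 × 1.1 = 20.24 kPa.
The water table is 1.91 m below the base (< B = 2.53 m), so the ½γBN_γ term uses γ̄ = γ' + (d_w/B)(γ − γ') = 9.29 + (1.91/2.53)(18.4 − 9.29) = 16.168 kN/m³.
Surcharge term q·N_q = 20.24 × 37.752 = 764.11 kPa; self-weight term 0.5·γ·B·N_γ = 0.5 × 16.168 × 2.53 × 40.1 = 820.12 kPa.
q_ult = 764.11 + 820.12 = 1584.2 kPa.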